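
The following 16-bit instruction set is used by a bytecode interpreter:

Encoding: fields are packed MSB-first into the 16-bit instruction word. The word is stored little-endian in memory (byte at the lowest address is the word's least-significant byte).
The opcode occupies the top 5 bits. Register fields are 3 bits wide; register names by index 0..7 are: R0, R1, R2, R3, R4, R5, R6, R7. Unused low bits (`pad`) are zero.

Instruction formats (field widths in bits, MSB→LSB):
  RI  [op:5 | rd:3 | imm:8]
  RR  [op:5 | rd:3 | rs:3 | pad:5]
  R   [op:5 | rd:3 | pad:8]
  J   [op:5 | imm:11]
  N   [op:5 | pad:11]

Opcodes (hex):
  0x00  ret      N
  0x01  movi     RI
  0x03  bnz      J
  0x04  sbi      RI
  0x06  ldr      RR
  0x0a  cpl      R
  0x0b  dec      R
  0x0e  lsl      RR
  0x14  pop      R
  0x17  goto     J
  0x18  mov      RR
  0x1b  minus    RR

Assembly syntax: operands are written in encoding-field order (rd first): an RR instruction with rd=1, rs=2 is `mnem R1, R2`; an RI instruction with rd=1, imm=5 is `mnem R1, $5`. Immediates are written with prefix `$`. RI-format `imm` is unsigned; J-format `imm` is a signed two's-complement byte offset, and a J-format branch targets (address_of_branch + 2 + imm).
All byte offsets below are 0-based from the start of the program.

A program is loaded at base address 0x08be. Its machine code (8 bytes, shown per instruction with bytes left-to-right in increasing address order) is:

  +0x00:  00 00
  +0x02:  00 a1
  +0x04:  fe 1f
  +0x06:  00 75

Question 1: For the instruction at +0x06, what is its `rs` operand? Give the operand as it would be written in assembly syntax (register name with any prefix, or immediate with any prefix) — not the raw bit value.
+0x06: 00 75 ⇒ word 0x7500 (little)
  opcode bits[15:11]=0xe: lsl/RR
  rd@[10:8]=0x5 ⇒ R5
  rs@[7:5]=0x0 ⇒ R0

R0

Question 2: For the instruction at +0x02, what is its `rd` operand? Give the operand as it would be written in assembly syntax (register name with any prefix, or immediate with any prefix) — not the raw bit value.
R1

off 0x02: read 00 a1 as little → 0xa100
  op=0xa100>>11=0x14 ⇒ pop (R)
  [10:8] rd=1 = R1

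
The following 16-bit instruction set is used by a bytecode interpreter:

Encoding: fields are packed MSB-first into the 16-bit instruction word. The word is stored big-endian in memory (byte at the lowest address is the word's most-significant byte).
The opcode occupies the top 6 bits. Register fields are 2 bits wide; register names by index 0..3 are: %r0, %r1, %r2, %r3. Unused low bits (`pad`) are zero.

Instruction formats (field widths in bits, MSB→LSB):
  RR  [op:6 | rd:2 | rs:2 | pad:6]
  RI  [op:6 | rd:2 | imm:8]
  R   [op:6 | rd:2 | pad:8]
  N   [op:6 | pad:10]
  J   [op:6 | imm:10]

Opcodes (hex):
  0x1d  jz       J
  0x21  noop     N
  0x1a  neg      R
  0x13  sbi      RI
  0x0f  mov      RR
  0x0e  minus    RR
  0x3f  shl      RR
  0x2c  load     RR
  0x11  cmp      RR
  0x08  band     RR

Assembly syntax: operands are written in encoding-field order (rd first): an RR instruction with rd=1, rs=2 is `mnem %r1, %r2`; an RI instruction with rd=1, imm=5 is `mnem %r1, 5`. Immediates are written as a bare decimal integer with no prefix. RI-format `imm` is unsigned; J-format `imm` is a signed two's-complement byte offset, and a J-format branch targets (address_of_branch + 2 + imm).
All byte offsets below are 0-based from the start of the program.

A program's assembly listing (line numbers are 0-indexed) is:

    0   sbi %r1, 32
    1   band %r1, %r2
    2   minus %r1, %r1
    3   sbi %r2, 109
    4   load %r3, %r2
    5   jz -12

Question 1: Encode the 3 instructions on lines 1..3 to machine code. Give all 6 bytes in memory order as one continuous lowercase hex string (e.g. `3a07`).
218039404e6d

line 1 (band): pack op=0x8:6|rd=1:2|rs=2:2|pad=0:6 = 0x2180; big→ 21 80
line 2 (minus): pack op=0xe:6|rd=1:2|rs=1:2|pad=0:6 = 0x3940; big→ 39 40
line 3 (sbi): pack op=0x13:6|rd=2:2|imm=109:8 = 0x4e6d; big→ 4e 6d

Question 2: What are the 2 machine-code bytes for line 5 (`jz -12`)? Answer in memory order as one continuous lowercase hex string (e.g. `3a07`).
77f4

5. jz fields op=0x1d:6|imm=-12:10 → word 77f4h → 77 f4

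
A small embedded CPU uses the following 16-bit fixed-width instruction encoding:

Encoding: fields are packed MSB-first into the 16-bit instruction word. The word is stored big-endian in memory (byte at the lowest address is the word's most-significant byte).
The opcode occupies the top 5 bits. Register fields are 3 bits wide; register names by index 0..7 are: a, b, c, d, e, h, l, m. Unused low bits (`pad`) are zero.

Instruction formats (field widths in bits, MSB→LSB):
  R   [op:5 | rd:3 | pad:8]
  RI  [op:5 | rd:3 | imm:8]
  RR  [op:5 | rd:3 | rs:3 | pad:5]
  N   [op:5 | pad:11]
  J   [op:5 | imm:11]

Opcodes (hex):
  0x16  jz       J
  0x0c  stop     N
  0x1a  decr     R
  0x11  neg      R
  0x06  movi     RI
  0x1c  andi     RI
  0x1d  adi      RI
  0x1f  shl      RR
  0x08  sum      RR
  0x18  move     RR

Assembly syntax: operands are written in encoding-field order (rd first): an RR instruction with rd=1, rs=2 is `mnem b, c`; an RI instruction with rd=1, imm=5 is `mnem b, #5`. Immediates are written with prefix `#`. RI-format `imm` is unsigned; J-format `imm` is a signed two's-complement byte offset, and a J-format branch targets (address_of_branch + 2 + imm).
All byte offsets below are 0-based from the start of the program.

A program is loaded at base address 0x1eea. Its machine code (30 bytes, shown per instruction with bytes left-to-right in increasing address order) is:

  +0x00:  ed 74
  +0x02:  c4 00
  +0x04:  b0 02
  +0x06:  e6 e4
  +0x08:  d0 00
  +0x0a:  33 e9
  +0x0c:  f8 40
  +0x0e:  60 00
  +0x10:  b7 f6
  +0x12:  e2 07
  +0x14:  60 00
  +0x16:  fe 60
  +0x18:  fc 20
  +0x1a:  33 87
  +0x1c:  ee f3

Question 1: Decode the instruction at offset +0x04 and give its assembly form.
@+04  big-endian(b0 02) = 0xb002
  opcode bits[15:11]=0x16: jz/J
  imm: (w>>0)&0x7ff=0x2 → #2

jz #2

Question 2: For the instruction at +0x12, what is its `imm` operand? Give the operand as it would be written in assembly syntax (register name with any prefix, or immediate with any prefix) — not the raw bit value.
#7

off 0x12: read e2 07 as big → 0xe207
  op=0xe207>>11=0x1c ⇒ andi (RI)
  rd@[10:8]=0x2 ⇒ c
  imm@[7:0]=0x7 ⇒ #7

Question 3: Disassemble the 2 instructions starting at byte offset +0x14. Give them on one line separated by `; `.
stop; shl l, d

off 0x14: read 60 00 as big → 0x6000
  top 5b → 0xc → stop [N]
off 0x16: read fe 60 as big → 0xfe60
  top 5b → 0x1f → shl [RR]
  rd: (w>>8)&0x7=0x6 → l
  rs: (w>>5)&0x7=0x3 → d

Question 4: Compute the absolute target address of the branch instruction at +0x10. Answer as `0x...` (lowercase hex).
+0x10: b7 f6 ⇒ word 0xb7f6 (big)
  op=0xb7f6>>11=0x16 ⇒ jz (J)
  imm@[10:0]=0x7f6 (s11→-10) ⇒ #-10
  target = base 0x1eea + off 0x10 + 2 + imm -10 = 0x1ef2

0x1ef2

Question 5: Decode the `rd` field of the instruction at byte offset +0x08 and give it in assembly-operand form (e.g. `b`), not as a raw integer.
off 0x08: read d0 00 as big → 0xd000
  opcode bits[15:11]=0x1a: decr/R
  rd: (w>>8)&0x7=0x0 → a

a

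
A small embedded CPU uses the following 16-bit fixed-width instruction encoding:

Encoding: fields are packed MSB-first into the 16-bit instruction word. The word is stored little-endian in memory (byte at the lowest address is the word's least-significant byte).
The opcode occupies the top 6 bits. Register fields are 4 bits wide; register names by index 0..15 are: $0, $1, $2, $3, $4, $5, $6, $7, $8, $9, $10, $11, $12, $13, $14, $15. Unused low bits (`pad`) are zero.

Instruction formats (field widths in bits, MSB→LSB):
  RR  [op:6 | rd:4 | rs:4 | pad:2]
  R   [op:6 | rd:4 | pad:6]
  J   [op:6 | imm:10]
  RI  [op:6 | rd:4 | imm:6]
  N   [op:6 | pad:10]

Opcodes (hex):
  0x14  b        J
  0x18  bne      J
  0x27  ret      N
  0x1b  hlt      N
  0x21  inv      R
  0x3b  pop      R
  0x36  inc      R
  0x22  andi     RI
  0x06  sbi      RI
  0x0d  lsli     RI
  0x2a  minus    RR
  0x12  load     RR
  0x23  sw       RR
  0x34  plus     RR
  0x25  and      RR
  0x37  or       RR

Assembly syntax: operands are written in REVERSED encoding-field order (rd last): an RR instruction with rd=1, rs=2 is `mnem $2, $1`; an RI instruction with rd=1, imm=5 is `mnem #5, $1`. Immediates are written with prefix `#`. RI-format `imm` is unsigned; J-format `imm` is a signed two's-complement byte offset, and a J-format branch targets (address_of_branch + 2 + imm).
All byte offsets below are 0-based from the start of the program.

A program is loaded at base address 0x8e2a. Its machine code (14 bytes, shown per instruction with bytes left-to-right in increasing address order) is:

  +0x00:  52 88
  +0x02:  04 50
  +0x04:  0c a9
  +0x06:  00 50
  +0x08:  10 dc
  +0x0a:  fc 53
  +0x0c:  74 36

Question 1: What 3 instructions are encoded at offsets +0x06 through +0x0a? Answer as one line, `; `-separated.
@+06  little-endian(00 50) = 0x5000
  op=0x5000>>10=0x14 ⇒ b (J)
  [9:0] imm=0 = #0
@+08  little-endian(10 dc) = 0xdc10
  op=0xdc10>>10=0x37 ⇒ or (RR)
  [9:6] rd=0 = $0
  [5:2] rs=4 = $4
@+0a  little-endian(fc 53) = 0x53fc
  op=0x53fc>>10=0x14 ⇒ b (J)
  [9:0] imm=1020 (s10→-4) = #-4

b #0; or $4, $0; b #-4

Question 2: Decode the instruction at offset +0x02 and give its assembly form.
[02] 04 50 → 0x5004
  op=0x5004>>10=0x14 ⇒ b (J)
  imm@[9:0]=0x4 ⇒ #4

b #4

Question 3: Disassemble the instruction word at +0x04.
minus $3, $4

@+04  little-endian(0c a9) = 0xa90c
  opcode bits[15:10]=0x2a: minus/RR
  rd: (w>>6)&0xf=0x4 → $4
  rs: (w>>2)&0xf=0x3 → $3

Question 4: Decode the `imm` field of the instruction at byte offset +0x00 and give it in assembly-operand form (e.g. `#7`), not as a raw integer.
#18

+0x00: 52 88 ⇒ word 0x8852 (little)
  top 6b → 0x22 → andi [RI]
  rd: (w>>6)&0xf=0x1 → $1
  imm: (w>>0)&0x3f=0x12 → #18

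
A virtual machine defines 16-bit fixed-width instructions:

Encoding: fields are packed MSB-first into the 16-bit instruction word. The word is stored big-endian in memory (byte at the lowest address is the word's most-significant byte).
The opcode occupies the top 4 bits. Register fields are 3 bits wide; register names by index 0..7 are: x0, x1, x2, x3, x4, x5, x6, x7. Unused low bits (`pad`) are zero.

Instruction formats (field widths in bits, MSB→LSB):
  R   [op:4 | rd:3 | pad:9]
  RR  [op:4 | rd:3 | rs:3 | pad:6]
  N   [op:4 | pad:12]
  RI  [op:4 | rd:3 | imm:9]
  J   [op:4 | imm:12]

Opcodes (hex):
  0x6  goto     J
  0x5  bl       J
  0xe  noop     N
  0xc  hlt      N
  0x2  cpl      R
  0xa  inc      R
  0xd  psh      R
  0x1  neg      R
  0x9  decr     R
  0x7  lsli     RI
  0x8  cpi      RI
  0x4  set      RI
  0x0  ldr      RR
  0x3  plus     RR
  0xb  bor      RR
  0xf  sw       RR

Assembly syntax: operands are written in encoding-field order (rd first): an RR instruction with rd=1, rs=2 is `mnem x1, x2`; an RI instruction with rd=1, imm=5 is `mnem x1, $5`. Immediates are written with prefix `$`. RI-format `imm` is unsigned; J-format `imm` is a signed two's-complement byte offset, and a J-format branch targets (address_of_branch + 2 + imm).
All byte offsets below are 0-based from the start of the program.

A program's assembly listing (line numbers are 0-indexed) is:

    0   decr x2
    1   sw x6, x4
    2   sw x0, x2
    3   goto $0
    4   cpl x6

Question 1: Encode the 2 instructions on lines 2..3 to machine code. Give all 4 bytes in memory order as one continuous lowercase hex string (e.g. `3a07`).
line 2 (sw): pack op=0xf:4|rd=0:3|rs=2:3|pad=0:6 = 0xf080; big→ f0 80
line 3 (goto): pack op=0x6:4|imm=0:12 = 0x6000; big→ 60 00

f0806000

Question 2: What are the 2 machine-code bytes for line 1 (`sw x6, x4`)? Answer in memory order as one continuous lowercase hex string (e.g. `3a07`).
fd00

line 1 (sw): pack op=0xf:4|rd=6:3|rs=4:3|pad=0:6 = 0xfd00; big→ fd 00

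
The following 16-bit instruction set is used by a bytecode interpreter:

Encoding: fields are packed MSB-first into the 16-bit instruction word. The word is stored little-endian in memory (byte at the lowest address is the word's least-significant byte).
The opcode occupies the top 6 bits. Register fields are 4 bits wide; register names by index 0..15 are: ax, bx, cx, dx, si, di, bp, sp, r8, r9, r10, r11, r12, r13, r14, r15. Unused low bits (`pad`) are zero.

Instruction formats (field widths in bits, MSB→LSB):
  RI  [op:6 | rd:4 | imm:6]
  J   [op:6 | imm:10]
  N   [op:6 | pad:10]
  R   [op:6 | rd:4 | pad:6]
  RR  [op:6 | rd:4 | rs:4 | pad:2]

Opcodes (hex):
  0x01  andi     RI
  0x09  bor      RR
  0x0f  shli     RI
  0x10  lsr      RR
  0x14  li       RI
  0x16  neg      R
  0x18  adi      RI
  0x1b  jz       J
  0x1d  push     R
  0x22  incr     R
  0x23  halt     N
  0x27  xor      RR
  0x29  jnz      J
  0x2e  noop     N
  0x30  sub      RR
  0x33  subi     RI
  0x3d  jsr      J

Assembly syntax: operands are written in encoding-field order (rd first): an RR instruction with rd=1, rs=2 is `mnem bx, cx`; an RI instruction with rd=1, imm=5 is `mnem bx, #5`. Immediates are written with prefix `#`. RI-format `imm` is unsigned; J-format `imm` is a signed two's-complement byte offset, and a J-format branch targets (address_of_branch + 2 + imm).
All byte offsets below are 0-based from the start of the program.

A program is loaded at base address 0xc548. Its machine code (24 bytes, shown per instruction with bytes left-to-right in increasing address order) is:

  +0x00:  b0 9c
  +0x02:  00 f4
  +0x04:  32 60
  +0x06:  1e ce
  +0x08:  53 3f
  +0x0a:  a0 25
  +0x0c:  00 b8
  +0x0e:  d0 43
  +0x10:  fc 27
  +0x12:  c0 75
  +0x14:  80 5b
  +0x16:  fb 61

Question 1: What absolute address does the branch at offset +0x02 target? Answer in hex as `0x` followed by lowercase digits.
0xc54c

+0x02: 00 f4 ⇒ word 0xf400 (little)
  op=0xf400>>10=0x3d ⇒ jsr (J)
  imm: (w>>0)&0x3ff=0x0 → #0
  target = base 0xc548 + off 0x02 + 2 + imm 0 = 0xc54c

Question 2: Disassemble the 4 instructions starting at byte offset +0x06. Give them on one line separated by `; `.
subi r8, #30; shli r13, #19; bor bp, r8; noop

off 0x06: read 1e ce as little → 0xce1e
  opcode bits[15:10]=0x33: subi/RI
  rd@[9:6]=0x8 ⇒ r8
  imm@[5:0]=0x1e ⇒ #30
off 0x08: read 53 3f as little → 0x3f53
  opcode bits[15:10]=0xf: shli/RI
  rd@[9:6]=0xd ⇒ r13
  imm@[5:0]=0x13 ⇒ #19
off 0x0a: read a0 25 as little → 0x25a0
  opcode bits[15:10]=0x9: bor/RR
  rd@[9:6]=0x6 ⇒ bp
  rs@[5:2]=0x8 ⇒ r8
off 0x0c: read 00 b8 as little → 0xb800
  opcode bits[15:10]=0x2e: noop/N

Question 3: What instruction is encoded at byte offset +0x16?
[16] fb 61 → 0x61fb
  opcode bits[15:10]=0x18: adi/RI
  rd: (w>>6)&0xf=0x7 → sp
  imm: (w>>0)&0x3f=0x3b → #59

adi sp, #59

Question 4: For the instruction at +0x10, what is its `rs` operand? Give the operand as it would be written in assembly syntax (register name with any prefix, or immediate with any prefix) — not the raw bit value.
r15

+0x10: fc 27 ⇒ word 0x27fc (little)
  top 6b → 0x9 → bor [RR]
  rd: (w>>6)&0xf=0xf → r15
  rs: (w>>2)&0xf=0xf → r15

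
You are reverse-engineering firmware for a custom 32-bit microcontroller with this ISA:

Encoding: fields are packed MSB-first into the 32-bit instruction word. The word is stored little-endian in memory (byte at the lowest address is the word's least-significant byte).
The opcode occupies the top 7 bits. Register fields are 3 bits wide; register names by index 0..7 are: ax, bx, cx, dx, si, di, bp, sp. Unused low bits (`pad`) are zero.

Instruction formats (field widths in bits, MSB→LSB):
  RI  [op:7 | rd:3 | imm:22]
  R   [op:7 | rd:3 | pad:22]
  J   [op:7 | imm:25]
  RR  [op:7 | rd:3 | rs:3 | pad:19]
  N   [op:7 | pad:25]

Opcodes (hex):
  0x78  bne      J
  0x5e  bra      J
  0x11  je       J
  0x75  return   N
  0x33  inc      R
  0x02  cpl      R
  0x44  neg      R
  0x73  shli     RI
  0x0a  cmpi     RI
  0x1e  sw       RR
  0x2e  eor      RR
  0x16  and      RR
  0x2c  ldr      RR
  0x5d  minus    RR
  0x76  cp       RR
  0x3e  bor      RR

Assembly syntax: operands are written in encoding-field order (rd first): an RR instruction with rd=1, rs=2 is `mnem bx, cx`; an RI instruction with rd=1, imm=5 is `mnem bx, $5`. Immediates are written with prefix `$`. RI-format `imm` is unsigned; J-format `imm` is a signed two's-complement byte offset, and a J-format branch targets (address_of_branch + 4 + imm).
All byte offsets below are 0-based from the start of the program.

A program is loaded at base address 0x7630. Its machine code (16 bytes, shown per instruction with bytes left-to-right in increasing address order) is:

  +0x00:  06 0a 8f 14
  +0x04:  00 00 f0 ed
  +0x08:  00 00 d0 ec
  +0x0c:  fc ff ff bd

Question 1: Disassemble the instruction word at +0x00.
cmpi cx, $985606

off 0x00: read 06 0a 8f 14 as little → 0x148f0a06
  opcode bits[31:25]=0xa: cmpi/RI
  rd: (w>>22)&0x7=0x2 → cx
  imm: (w>>0)&0x3fffff=0xf0a06 → $985606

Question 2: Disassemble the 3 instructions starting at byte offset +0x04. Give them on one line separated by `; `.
cp sp, bp; cp dx, cx; bra $-4

[04] 00 00 f0 ed → 0xedf00000
  opcode bits[31:25]=0x76: cp/RR
  rd: (w>>22)&0x7=0x7 → sp
  rs: (w>>19)&0x7=0x6 → bp
[08] 00 00 d0 ec → 0xecd00000
  opcode bits[31:25]=0x76: cp/RR
  rd: (w>>22)&0x7=0x3 → dx
  rs: (w>>19)&0x7=0x2 → cx
[0c] fc ff ff bd → 0xbdfffffc
  opcode bits[31:25]=0x5e: bra/J
  imm: (w>>0)&0x1ffffff=0x1fffffc (s25→-4) → $-4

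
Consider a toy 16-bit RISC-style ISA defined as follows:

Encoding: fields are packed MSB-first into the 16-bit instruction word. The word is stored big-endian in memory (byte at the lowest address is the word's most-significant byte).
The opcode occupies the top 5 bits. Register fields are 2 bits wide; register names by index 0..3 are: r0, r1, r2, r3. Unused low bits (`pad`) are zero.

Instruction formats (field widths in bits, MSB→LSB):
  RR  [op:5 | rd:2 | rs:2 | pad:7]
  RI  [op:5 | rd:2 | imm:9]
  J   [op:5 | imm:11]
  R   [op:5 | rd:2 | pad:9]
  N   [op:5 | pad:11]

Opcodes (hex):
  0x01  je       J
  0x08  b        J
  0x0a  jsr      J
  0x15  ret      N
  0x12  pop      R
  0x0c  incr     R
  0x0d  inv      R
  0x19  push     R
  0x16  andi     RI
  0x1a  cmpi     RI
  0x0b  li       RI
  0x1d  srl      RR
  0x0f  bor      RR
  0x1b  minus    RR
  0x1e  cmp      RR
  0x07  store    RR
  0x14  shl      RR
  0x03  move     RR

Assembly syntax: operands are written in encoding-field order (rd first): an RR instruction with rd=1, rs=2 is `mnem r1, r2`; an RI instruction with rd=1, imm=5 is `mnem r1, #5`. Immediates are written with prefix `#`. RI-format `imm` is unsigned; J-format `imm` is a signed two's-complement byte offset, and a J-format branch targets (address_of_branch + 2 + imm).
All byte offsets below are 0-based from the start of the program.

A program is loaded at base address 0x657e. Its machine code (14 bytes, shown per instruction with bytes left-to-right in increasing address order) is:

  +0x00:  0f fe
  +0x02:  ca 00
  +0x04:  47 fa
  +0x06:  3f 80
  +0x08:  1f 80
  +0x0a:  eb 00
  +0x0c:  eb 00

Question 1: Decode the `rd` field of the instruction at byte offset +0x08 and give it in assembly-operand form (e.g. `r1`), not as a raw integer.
r3

off 0x08: read 1f 80 as big → 0x1f80
  top 5b → 0x3 → move [RR]
  rd@[10:9]=0x3 ⇒ r3
  rs@[8:7]=0x3 ⇒ r3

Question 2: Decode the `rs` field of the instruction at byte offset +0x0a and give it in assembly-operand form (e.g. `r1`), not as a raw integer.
r2

@+0a  big-endian(eb 00) = 0xeb00
  op=0xeb00>>11=0x1d ⇒ srl (RR)
  [10:9] rd=1 = r1
  [8:7] rs=2 = r2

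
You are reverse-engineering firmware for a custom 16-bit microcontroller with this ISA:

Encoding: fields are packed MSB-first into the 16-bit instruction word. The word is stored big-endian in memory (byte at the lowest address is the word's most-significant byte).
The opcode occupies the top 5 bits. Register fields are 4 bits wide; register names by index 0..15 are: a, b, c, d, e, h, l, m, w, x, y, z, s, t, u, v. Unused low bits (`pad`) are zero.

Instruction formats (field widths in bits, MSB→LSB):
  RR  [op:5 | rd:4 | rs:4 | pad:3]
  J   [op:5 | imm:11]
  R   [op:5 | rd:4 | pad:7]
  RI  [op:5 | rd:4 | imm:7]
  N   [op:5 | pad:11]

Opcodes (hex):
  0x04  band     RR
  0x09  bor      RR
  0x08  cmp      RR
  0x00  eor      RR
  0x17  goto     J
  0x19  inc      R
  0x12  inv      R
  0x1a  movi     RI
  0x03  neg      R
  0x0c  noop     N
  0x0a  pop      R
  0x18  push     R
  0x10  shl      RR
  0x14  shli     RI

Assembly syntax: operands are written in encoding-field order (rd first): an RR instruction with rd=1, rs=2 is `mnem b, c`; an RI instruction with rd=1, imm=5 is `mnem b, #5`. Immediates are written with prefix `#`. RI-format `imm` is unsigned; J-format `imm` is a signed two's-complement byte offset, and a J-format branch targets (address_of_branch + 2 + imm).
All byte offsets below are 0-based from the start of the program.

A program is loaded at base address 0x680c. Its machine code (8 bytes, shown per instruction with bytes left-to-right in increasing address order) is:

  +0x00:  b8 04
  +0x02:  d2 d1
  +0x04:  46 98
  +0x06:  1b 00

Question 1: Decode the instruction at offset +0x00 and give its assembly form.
goto #4

[00] b8 04 → 0xb804
  opcode bits[15:11]=0x17: goto/J
  imm@[10:0]=0x4 ⇒ #4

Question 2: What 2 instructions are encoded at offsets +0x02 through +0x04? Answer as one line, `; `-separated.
off 0x02: read d2 d1 as big → 0xd2d1
  opcode bits[15:11]=0x1a: movi/RI
  rd@[10:7]=0x5 ⇒ h
  imm@[6:0]=0x51 ⇒ #81
off 0x04: read 46 98 as big → 0x4698
  opcode bits[15:11]=0x8: cmp/RR
  rd@[10:7]=0xd ⇒ t
  rs@[6:3]=0x3 ⇒ d

movi h, #81; cmp t, d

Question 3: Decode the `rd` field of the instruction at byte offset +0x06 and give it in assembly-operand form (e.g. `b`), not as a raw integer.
[06] 1b 00 → 0x1b00
  op=0x1b00>>11=0x3 ⇒ neg (R)
  rd: (w>>7)&0xf=0x6 → l

l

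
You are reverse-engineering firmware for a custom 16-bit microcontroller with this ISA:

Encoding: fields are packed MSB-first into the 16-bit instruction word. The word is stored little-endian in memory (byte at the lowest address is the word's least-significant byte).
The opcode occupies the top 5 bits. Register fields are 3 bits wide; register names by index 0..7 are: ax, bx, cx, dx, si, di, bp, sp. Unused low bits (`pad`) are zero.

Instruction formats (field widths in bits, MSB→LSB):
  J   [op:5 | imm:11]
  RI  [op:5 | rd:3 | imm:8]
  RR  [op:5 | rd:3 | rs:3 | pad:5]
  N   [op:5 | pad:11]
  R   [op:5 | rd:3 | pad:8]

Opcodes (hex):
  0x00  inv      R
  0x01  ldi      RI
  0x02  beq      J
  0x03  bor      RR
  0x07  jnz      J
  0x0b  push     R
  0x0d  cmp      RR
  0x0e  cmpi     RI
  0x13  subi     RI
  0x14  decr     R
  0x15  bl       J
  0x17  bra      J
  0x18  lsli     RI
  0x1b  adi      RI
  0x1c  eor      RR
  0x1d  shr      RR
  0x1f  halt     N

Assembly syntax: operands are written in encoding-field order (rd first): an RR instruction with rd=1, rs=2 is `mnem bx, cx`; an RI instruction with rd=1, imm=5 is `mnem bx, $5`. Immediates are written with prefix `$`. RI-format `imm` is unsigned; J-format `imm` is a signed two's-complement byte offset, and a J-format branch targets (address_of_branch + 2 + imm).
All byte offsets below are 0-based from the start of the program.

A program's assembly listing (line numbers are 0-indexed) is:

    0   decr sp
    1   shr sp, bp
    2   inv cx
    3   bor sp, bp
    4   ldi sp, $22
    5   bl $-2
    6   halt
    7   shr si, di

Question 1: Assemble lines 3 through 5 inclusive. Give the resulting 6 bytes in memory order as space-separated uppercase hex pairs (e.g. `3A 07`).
3. bor fields op=0x3:5|rd=7:3|rs=6:3|pad=0:5 → word 1fc0h → c0 1f
4. ldi fields op=0x1:5|rd=7:3|imm=22:8 → word 0f16h → 16 0f
5. bl fields op=0x15:5|imm=-2:11 → word affeh → fe af

C0 1F 16 0F FE AF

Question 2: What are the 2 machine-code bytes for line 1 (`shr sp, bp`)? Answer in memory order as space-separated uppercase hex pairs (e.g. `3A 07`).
L1: shr op=0x1d:5|rd=7:3|rs=6:3|pad=0:5 ⇒ 0xefc0 ⇒ little c0 ef

C0 EF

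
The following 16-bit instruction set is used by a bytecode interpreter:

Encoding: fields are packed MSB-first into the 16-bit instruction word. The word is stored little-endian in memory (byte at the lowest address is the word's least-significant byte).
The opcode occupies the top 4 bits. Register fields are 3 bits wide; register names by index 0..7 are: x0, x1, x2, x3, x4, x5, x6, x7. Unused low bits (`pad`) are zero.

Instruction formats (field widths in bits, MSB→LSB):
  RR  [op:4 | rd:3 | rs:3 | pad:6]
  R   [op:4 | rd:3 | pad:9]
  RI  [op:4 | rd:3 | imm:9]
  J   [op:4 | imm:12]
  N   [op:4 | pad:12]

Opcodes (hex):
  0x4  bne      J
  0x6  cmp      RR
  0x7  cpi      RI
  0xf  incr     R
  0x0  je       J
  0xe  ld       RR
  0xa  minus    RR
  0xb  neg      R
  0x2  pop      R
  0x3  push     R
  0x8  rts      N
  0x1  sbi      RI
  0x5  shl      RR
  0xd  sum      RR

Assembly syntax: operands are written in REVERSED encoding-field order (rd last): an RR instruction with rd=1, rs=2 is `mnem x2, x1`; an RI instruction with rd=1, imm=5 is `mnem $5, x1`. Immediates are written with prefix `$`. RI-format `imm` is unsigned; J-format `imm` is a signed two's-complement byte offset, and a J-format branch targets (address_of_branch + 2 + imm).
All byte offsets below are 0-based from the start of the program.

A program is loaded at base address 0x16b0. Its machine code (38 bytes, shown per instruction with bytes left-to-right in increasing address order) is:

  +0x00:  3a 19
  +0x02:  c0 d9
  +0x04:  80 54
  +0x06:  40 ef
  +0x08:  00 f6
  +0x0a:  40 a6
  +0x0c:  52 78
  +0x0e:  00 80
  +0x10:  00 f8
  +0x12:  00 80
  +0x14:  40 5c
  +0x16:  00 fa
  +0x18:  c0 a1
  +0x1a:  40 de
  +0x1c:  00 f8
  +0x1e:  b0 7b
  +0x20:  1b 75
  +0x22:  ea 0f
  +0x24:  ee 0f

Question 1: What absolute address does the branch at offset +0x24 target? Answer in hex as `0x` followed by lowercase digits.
0x16c4

[24] ee 0f → 0x0fee
  opcode bits[15:12]=0x0: je/J
  imm@[11:0]=0xfee (s12→-18) ⇒ $-18
  target = base 0x16b0 + off 0x24 + 2 + imm -18 = 0x16c4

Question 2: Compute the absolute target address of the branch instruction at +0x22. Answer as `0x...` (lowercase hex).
0x16be

[22] ea 0f → 0x0fea
  op=0x0fea>>12=0x0 ⇒ je (J)
  imm@[11:0]=0xfea (s12→-22) ⇒ $-22
  target = base 0x16b0 + off 0x22 + 2 + imm -22 = 0x16be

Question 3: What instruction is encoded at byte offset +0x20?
@+20  little-endian(1b 75) = 0x751b
  top 4b → 0x7 → cpi [RI]
  [11:9] rd=2 = x2
  [8:0] imm=283 = $283

cpi $283, x2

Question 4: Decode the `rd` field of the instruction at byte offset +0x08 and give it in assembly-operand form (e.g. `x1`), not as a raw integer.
x3

+0x08: 00 f6 ⇒ word 0xf600 (little)
  op=0xf600>>12=0xf ⇒ incr (R)
  [11:9] rd=3 = x3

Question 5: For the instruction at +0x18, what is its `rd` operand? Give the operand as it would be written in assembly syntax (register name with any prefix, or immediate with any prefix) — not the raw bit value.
x0

[18] c0 a1 → 0xa1c0
  opcode bits[15:12]=0xa: minus/RR
  rd: (w>>9)&0x7=0x0 → x0
  rs: (w>>6)&0x7=0x7 → x7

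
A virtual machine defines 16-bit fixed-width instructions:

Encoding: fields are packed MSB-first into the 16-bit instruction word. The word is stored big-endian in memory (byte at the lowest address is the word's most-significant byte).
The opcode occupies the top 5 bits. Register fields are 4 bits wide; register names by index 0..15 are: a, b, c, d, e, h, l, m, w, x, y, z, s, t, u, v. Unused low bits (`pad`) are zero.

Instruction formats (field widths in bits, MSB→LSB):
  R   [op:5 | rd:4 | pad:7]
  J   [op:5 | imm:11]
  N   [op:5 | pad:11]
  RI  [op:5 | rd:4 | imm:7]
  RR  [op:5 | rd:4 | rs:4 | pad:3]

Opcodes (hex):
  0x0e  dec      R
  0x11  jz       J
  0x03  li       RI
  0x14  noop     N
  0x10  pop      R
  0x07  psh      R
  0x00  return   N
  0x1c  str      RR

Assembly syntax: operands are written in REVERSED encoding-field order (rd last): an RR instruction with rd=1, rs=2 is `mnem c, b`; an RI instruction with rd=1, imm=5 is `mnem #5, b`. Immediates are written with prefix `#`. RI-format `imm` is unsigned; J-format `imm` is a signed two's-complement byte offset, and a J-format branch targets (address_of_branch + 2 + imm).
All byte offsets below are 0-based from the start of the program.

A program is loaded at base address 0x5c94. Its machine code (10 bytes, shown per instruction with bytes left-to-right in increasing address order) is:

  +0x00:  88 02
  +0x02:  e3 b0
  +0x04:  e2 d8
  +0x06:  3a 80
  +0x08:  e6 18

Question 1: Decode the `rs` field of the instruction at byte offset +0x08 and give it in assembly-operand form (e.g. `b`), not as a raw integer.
d

+0x08: e6 18 ⇒ word 0xe618 (big)
  top 5b → 0x1c → str [RR]
  [10:7] rd=12 = s
  [6:3] rs=3 = d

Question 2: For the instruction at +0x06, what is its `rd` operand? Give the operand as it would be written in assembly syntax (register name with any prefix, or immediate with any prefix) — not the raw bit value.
h

@+06  big-endian(3a 80) = 0x3a80
  op=0x3a80>>11=0x7 ⇒ psh (R)
  rd: (w>>7)&0xf=0x5 → h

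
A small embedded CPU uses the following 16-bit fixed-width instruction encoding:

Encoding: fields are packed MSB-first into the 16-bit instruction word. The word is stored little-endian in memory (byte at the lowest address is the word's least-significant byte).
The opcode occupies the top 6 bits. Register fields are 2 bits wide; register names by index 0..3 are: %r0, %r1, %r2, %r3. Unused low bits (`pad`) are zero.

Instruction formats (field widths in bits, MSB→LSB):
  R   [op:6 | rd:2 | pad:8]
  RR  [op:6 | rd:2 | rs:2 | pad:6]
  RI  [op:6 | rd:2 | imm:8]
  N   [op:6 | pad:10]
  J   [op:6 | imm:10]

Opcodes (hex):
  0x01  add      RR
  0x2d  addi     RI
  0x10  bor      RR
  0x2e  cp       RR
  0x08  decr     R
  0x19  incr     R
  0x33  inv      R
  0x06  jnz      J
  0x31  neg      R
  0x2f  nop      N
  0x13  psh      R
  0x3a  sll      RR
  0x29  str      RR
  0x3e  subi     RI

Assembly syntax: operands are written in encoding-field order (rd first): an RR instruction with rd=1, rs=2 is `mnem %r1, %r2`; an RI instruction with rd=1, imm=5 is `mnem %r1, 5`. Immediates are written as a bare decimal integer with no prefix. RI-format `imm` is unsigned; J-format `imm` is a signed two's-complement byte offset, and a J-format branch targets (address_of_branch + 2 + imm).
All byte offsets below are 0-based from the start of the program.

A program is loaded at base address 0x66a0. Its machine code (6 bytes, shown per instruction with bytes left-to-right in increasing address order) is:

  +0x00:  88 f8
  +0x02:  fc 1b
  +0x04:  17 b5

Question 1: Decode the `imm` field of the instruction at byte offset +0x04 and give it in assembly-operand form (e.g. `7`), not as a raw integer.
off 0x04: read 17 b5 as little → 0xb517
  op=0xb517>>10=0x2d ⇒ addi (RI)
  [9:8] rd=1 = %r1
  [7:0] imm=23 = 23

23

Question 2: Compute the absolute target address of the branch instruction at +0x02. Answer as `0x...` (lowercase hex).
off 0x02: read fc 1b as little → 0x1bfc
  op=0x1bfc>>10=0x6 ⇒ jnz (J)
  imm@[9:0]=0x3fc (s10→-4) ⇒ -4
  target = base 0x66a0 + off 0x02 + 2 + imm -4 = 0x66a0

0x66a0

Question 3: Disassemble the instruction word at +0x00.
+0x00: 88 f8 ⇒ word 0xf888 (little)
  op=0xf888>>10=0x3e ⇒ subi (RI)
  [9:8] rd=0 = %r0
  [7:0] imm=136 = 136

subi %r0, 136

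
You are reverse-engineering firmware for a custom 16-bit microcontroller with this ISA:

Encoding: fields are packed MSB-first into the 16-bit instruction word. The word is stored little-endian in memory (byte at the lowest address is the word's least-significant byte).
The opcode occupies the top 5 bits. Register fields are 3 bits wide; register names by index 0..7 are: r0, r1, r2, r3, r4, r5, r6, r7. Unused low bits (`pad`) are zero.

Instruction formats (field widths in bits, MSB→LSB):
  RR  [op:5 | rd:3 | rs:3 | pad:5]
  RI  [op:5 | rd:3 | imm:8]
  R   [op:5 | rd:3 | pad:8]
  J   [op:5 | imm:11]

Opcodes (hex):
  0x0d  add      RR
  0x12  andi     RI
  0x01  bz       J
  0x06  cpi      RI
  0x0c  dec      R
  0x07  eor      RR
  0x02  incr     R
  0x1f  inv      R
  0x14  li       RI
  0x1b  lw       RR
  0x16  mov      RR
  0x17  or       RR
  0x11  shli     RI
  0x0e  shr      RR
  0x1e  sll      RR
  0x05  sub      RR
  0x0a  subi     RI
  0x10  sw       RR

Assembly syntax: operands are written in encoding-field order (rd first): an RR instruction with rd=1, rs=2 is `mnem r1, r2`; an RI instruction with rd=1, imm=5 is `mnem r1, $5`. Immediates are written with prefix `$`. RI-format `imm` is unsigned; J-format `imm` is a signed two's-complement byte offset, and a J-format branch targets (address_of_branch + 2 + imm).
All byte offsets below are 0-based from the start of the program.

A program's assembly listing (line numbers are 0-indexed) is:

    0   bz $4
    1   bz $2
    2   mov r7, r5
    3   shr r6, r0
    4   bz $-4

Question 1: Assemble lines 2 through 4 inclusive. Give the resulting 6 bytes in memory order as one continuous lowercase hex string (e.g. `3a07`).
2. mov fields op=0x16:5|rd=7:3|rs=5:3|pad=0:5 → word b7a0h → a0 b7
3. shr fields op=0xe:5|rd=6:3|rs=0:3|pad=0:5 → word 7600h → 00 76
4. bz fields op=0x1:5|imm=-4:11 → word 0ffch → fc 0f

a0b70076fc0f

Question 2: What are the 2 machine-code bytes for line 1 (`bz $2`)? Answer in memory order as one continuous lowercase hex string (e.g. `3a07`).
L1: bz op=0x1:5|imm=2:11 ⇒ 0x0802 ⇒ little 02 08

0208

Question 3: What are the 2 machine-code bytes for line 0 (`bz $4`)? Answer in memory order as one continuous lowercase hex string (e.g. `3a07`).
0408

line 0 (bz): pack op=0x1:5|imm=4:11 = 0x0804; little→ 04 08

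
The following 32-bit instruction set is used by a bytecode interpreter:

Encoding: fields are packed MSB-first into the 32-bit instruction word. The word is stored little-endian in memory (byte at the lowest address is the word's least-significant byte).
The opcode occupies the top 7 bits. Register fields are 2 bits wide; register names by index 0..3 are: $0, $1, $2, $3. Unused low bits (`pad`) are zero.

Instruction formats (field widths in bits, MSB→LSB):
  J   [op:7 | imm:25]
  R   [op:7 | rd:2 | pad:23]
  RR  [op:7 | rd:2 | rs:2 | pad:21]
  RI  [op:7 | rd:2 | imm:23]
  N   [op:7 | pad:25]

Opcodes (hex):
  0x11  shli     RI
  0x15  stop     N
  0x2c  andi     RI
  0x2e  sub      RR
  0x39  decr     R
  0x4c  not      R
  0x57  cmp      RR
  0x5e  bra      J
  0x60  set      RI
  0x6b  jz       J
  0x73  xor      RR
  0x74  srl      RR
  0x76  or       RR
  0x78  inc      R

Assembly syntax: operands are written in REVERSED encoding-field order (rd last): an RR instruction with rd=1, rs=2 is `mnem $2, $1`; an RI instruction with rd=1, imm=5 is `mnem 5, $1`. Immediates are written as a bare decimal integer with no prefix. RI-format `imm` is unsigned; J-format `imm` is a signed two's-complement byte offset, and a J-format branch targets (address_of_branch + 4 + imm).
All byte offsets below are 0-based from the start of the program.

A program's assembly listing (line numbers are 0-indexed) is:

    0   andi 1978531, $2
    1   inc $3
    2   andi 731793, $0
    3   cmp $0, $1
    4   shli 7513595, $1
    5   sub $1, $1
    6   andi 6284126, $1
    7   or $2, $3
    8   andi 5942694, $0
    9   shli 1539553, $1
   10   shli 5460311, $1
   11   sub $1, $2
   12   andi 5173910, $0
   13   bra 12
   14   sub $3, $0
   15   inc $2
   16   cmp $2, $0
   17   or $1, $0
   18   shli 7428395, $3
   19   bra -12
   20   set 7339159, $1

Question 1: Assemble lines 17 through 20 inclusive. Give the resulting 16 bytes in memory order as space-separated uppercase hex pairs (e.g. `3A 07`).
17. or fields op=0x76:7|rd=0:2|rs=1:2|pad=0:21 → word ec200000h → 00 00 20 ec
18. shli fields op=0x11:7|rd=3:2|imm=7428395:23 → word 23f1592bh → 2b 59 f1 23
19. bra fields op=0x5e:7|imm=-12:25 → word bdfffff4h → f4 ff ff bd
20. set fields op=0x60:7|rd=1:2|imm=7339159:23 → word c0effc97h → 97 fc ef c0

00 00 20 EC 2B 59 F1 23 F4 FF FF BD 97 FC EF C0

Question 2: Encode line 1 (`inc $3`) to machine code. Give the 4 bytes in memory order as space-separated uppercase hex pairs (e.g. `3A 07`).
1. inc fields op=0x78:7|rd=3:2|pad=0:23 → word f1800000h → 00 00 80 f1

00 00 80 F1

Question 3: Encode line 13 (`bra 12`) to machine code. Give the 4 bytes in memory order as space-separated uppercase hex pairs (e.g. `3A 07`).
line 13 (bra): pack op=0x5e:7|imm=12:25 = 0xbc00000c; little→ 0c 00 00 bc

0C 00 00 BC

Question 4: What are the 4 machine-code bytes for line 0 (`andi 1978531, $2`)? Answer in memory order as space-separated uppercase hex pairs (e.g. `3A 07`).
A3 30 1E 59

L0: andi op=0x2c:7|rd=2:2|imm=1978531:23 ⇒ 0x591e30a3 ⇒ little a3 30 1e 59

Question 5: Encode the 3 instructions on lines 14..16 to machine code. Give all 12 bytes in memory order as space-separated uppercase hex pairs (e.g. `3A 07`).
00 00 60 5C 00 00 00 F1 00 00 40 AE

line 14 (sub): pack op=0x2e:7|rd=0:2|rs=3:2|pad=0:21 = 0x5c600000; little→ 00 00 60 5c
line 15 (inc): pack op=0x78:7|rd=2:2|pad=0:23 = 0xf1000000; little→ 00 00 00 f1
line 16 (cmp): pack op=0x57:7|rd=0:2|rs=2:2|pad=0:21 = 0xae400000; little→ 00 00 40 ae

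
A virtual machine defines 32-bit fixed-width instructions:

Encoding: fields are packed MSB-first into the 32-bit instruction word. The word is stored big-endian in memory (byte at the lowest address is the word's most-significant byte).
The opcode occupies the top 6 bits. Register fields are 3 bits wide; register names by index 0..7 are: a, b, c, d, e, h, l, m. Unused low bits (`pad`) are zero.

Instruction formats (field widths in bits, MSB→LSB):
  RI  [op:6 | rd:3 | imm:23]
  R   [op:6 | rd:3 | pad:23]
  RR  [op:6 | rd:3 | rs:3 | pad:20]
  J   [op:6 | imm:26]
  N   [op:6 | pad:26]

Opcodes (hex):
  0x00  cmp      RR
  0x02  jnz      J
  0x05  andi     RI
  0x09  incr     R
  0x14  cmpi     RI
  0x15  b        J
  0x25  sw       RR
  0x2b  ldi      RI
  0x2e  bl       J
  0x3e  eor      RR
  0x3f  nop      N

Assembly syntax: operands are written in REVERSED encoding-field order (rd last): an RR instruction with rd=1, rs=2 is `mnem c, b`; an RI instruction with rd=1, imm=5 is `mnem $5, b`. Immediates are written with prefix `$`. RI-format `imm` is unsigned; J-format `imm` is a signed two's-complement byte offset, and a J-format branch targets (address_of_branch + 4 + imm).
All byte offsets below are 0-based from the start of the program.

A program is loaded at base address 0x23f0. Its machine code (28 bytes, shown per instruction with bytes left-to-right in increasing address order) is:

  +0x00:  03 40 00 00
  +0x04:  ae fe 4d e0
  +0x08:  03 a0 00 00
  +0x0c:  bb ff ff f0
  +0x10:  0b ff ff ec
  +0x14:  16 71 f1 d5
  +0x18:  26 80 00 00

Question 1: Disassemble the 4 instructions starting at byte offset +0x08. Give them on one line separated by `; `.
cmp c, m; bl $-16; jnz $-20; andi $7467477, e

[08] 03 a0 00 00 → 0x03a00000
  opcode bits[31:26]=0x0: cmp/RR
  rd@[25:23]=0x7 ⇒ m
  rs@[22:20]=0x2 ⇒ c
[0c] bb ff ff f0 → 0xbbfffff0
  opcode bits[31:26]=0x2e: bl/J
  imm@[25:0]=0x3fffff0 (s26→-16) ⇒ $-16
[10] 0b ff ff ec → 0x0bffffec
  opcode bits[31:26]=0x2: jnz/J
  imm@[25:0]=0x3ffffec (s26→-20) ⇒ $-20
[14] 16 71 f1 d5 → 0x1671f1d5
  opcode bits[31:26]=0x5: andi/RI
  rd@[25:23]=0x4 ⇒ e
  imm@[22:0]=0x71f1d5 ⇒ $7467477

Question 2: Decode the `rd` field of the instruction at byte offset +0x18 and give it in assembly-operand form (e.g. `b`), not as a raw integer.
off 0x18: read 26 80 00 00 as big → 0x26800000
  top 6b → 0x9 → incr [R]
  [25:23] rd=5 = h

h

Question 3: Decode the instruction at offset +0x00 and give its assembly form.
cmp e, l

@+00  big-endian(03 40 00 00) = 0x03400000
  op=0x03400000>>26=0x0 ⇒ cmp (RR)
  rd: (w>>23)&0x7=0x6 → l
  rs: (w>>20)&0x7=0x4 → e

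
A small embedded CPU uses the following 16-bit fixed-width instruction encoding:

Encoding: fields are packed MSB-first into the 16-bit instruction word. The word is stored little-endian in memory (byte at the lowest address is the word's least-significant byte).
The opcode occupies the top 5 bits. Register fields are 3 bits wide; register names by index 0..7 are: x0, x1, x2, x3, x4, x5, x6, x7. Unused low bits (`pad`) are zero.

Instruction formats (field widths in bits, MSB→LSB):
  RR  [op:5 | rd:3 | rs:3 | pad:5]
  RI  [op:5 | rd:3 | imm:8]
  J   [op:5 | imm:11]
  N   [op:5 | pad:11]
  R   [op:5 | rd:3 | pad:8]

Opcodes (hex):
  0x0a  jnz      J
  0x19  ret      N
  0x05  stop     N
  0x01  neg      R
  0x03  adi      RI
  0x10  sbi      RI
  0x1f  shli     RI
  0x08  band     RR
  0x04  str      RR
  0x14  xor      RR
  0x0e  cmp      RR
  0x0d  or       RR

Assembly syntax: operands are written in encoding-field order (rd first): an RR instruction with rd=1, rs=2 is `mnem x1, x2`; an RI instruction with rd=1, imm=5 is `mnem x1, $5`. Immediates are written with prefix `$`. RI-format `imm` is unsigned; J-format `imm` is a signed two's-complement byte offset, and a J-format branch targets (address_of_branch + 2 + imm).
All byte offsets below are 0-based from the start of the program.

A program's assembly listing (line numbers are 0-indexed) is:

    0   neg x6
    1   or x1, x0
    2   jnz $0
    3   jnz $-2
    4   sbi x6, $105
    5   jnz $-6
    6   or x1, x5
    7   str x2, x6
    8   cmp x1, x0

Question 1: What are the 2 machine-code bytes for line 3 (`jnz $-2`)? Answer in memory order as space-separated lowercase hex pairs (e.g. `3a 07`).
fe 57

L3: jnz op=0xa:5|imm=-2:11 ⇒ 0x57fe ⇒ little fe 57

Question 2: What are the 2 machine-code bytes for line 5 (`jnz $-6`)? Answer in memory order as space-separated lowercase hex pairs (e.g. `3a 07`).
line 5 (jnz): pack op=0xa:5|imm=-6:11 = 0x57fa; little→ fa 57

fa 57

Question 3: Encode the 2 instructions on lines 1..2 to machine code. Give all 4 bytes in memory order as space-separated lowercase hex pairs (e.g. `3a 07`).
00 69 00 50

line 1 (or): pack op=0xd:5|rd=1:3|rs=0:3|pad=0:5 = 0x6900; little→ 00 69
line 2 (jnz): pack op=0xa:5|imm=0:11 = 0x5000; little→ 00 50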